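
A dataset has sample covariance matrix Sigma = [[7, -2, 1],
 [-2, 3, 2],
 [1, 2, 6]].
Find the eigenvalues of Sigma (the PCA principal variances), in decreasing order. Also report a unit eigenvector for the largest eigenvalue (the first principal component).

Step 1 — characteristic polynomial p(λ) = det(λI - Sigma) = λ³ - tr·λ² + c_1·λ - det, where tr = trace, c_1 = sum of the principal 2×2 minors, det = det(Sigma):
  tr = 7 + 3 + 6 = 16,
  c_1 = (7·3 - (-2)²) + (7·6 - (1)²) + (3·6 - (2)²) = 17 + 41 + 14 = 72,
  det = 7·(3·6 - (2)²) - (-2)·((-2)·6 - (2)·(1)) + (1)·((-2)·(2) - 3·(1)) = 7·(14) - (-2)·(-14) + (1)·(-7) = 63.
  So p(λ) = λ³ - 16λ² + 72λ - 63.
Step 2 — look for an integer root (rational root theorem: any rational root is an integer divisor of 63). Testing λ = 7:
  p(7) = 343 - 784 + 504 - 63 = 0  ✓
  Dividing out (λ - 7): p(λ) = (λ - 7)(λ² - 9λ + 9).
Step 3 — remaining eigenvalues from the quadratic λ² - 9λ + 9 = 0:
  Δ = 9² - 4·9 = 81 - 36 = 45,  λ = (9 ± √45)/2 = (9 ± 6.7082)/2 ≈ 7.8541 or 1.1459.
  Sorted: λ_1 = 7.8541,  λ_2 = 7,  λ_3 = 1.1459  (check: sum = 16 = tr ✓).

Step 4 — unit eigenvector for λ_1 ≈ 7.8541: v spans the null space of (Sigma - λ_1 I), whose rows are
  r_1 = (-0.8541, -2, 1),  r_2 = (-2, -4.8541, 2),  r_3 = (1, 2, -1.8541).
  v is orthogonal to every row, so take v ∝ r_1 × r_2 = ((-2)·(2) - (1)·(-4.8541), (1)·(-2) - (-0.8541)·(2), (-0.8541)·(-4.8541) - (-2)·(-2)) ≈ (0.8541, -0.2918, 0.1459).
  Let u = (0.8541, -0.2918, 0.1459).
  ||u|| = √((0.8541)² + (-0.2918)² + (0.1459)²) = √(0.8359) ≈ 0.9143,  v_1 = u/||u|| ≈ (0.9342, -0.3192, 0.1596) (||v_1|| = 1).

λ_1 = 7.8541,  λ_2 = 7,  λ_3 = 1.1459;  v_1 ≈ (0.9342, -0.3192, 0.1596)


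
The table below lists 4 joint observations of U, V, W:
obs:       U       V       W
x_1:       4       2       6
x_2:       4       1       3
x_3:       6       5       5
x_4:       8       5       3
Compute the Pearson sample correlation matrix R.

Step 1 — column means:
  mean(U) = (4 + 4 + 6 + 8) / 4 = 22/4 = 5.5
  mean(V) = (2 + 1 + 5 + 5) / 4 = 13/4 = 3.25
  mean(W) = (6 + 3 + 5 + 3) / 4 = 17/4 = 4.25

Step 2 — sample variances and covariances s[i,j] = (1/(n-1)) · Σ_k (x_{k,i} - mean_i) · (x_{k,j} - mean_j), with n-1 = 3:
  s[U,U] = ((-1.5)·(-1.5) + (-1.5)·(-1.5) + (0.5)·(0.5) + (2.5)·(2.5)) / 3 = 11/3 = 3.6667
  s[U,V] = ((-1.5)·(-1.25) + (-1.5)·(-2.25) + (0.5)·(1.75) + (2.5)·(1.75)) / 3 = 10.5/3 = 3.5
  s[U,W] = ((-1.5)·(1.75) + (-1.5)·(-1.25) + (0.5)·(0.75) + (2.5)·(-1.25)) / 3 = -3.5/3 = -1.1667
  s[V,V] = ((-1.25)·(-1.25) + (-2.25)·(-2.25) + (1.75)·(1.75) + (1.75)·(1.75)) / 3 = 12.75/3 = 4.25
  s[V,W] = ((-1.25)·(1.75) + (-2.25)·(-1.25) + (1.75)·(0.75) + (1.75)·(-1.25)) / 3 = -0.25/3 = -0.0833
  s[W,W] = ((1.75)·(1.75) + (-1.25)·(-1.25) + (0.75)·(0.75) + (-1.25)·(-1.25)) / 3 = 6.75/3 = 2.25
  Sample standard deviations s_i = √(s[i,i]):
  s(U) = √(3.6667) = 1.9149
  s(V) = √(4.25) = 2.0616
  s(W) = √(2.25) = 1.5

Step 3 — r_{ij} = s_{ij} / (s_i · s_j):
  r[U,U] = 1 (diagonal).
  r[U,V] = 3.5 / (1.9149 · 2.0616) = 3.5 / 3.9476 = 0.8866
  r[U,W] = -1.1667 / (1.9149 · 1.5) = -1.1667 / 2.8723 = -0.4062
  r[V,V] = 1 (diagonal).
  r[V,W] = -0.0833 / (2.0616 · 1.5) = -0.0833 / 3.0923 = -0.0269
  r[W,W] = 1 (diagonal).

R is symmetric with unit diagonal. Assembling:

R = [[1, 0.8866, -0.4062],
 [0.8866, 1, -0.0269],
 [-0.4062, -0.0269, 1]]


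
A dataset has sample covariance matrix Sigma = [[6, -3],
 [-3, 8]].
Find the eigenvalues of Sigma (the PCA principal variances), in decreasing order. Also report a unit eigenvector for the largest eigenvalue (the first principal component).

Step 1 — characteristic polynomial of 2×2 Sigma:
  det(Sigma - λI) = λ² - trace · λ + det = 0.
  trace = 6 + 8 = 14, det = 6·8 - (-3)² = 39.
Step 2 — discriminant:
  Δ = trace² - 4·det = 196 - 156 = 40.
Step 3 — eigenvalues:
  λ = (trace ± √Δ)/2 = (14 ± 6.3246)/2,
  λ_1 = 10.1623,  λ_2 = 3.8377.

Step 4 — unit eigenvector for λ_1: solve (Sigma - λ_1 I)v = 0. First row:
  (6 - 10.1623)·v_x + (-3)·v_y = 0, i.e. (-4.1623)·v_x + (-3)·v_y = 0,
  so v ∝ (b, λ_1 - a) = (-3, 4.1623); multiply by -1 so the first entry is positive: u = (3, -4.1623).
  ||u|| = √((3)² + (-4.1623)²) = √(26.3246) ≈ 5.1307,
  v_1 = u/||u|| ≈ (0.5847, -0.8112) (||v_1|| = 1).

λ_1 = 10.1623,  λ_2 = 3.8377;  v_1 ≈ (0.5847, -0.8112)


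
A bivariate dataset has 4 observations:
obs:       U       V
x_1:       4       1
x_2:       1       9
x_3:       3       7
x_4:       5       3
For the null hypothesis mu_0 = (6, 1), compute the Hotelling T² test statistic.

Step 1 — sample mean vector:
  mean(U) = (4 + 1 + 3 + 5) / 4 = 13/4 = 3.25
  mean(V) = (1 + 9 + 7 + 3) / 4 = 20/4 = 5
  x̄ = (3.25, 5),  deviation x̄ - mu_0 = (3.25, 5) - (6, 1) = (-2.75, 4).

Step 2 — sample covariance matrix, S[i,j] = (1/(n-1)) · Σ_k (x_{k,i} - mean_i) · (x_{k,j} - mean_j), divisor n-1 = 3:
  S[U,U] = ((0.75)·(0.75) + (-2.25)·(-2.25) + (-0.25)·(-0.25) + (1.75)·(1.75)) / 3 = 8.75/3 = 2.9167
  S[U,V] = ((0.75)·(-4) + (-2.25)·(4) + (-0.25)·(2) + (1.75)·(-2)) / 3 = -16/3 = -5.3333
  S[V,V] = ((-4)·(-4) + (4)·(4) + (2)·(2) + (-2)·(-2)) / 3 = 40/3 = 13.3333
  S = [[2.9167, -5.3333],
 [-5.3333, 13.3333]].

Step 3 — invert S. det(S) = 2.9167·13.3333 - (-5.3333)² = 10.4444.
  S^{-1} = (1/det) · [[d, -b], [-b, a]] = [[1.2766, 0.5106],
 [0.5106, 0.2793]].

Step 4 — quadratic form (x̄ - mu_0)^T · S^{-1} · (x̄ - mu_0):
  S^{-1} · (x̄ - mu_0) = (-1.4681, -0.2872),
  (x̄ - mu_0)^T · [...] = (-2.75)·(-1.4681) + (4)·(-0.2872) = 2.8883.

Step 5 — scale by n: T² = 4 · 2.8883 = 11.5532.

T² ≈ 11.5532


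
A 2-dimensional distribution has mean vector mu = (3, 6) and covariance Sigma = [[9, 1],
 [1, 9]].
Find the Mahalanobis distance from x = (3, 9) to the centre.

Step 1 — centre the observation: (x - mu) = (0, 3).

Step 2 — invert Sigma. det(Sigma) = 9·9 - (1)² = 80.
  Sigma^{-1} = (1/det) · [[d, -b], [-b, a]] = [[0.1125, -0.0125],
 [-0.0125, 0.1125]].

Step 3 — form the quadratic (x - mu)^T · Sigma^{-1} · (x - mu):
  Sigma^{-1} · (x - mu) = (-0.0375, 0.3375).
  (x - mu)^T · [Sigma^{-1} · (x - mu)] = (0)·(-0.0375) + (3)·(0.3375) = 1.0125.

Step 4 — take square root: d = √(1.0125) ≈ 1.0062.

d(x, mu) = √(1.0125) ≈ 1.0062


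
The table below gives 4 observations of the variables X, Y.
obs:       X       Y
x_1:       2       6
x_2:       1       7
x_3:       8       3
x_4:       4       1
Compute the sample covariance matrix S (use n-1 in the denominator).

Step 1 — column means:
  mean(X) = (2 + 1 + 8 + 4) / 4 = 15/4 = 3.75
  mean(Y) = (6 + 7 + 3 + 1) / 4 = 17/4 = 4.25

Step 2 — sample covariance S[i,j] = (1/(n-1)) · Σ_k (x_{k,i} - mean_i) · (x_{k,j} - mean_j), with n-1 = 3.
  S[X,X] = ((-1.75)·(-1.75) + (-2.75)·(-2.75) + (4.25)·(4.25) + (0.25)·(0.25)) / 3 = 28.75/3 = 9.5833
  S[X,Y] = ((-1.75)·(1.75) + (-2.75)·(2.75) + (4.25)·(-1.25) + (0.25)·(-3.25)) / 3 = -16.75/3 = -5.5833
  S[Y,Y] = ((1.75)·(1.75) + (2.75)·(2.75) + (-1.25)·(-1.25) + (-3.25)·(-3.25)) / 3 = 22.75/3 = 7.5833

S is symmetric (S[j,i] = S[i,j]). Assembling:

S = [[9.5833, -5.5833],
 [-5.5833, 7.5833]]


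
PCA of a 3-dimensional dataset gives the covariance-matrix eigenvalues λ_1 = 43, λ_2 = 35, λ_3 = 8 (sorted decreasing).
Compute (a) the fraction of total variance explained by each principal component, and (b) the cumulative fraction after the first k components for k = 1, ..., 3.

Step 1 — total variance = trace(Sigma) = Σ λ_i = 43 + 35 + 8 = 86.

Step 2 — fraction explained by component i = λ_i / Σ λ:
  PC1: 43/86 = 0.5
  PC2: 35/86 = 0.407
  PC3: 8/86 = 0.093

Step 3 — cumulative fraction after k components = (λ_1 + ... + λ_k) / Σ λ:
  k = 1: 43/86 = 0.5
  k = 2: (43 + 35)/86 = 78/86 = 0.907
  k = 3: (43 + 35 + 8)/86 = 86/86 = 1

Summary (fraction, with percent):

explained: PC1 0.5 (50%), PC2 0.407 (40.7%), PC3 0.093 (9.3%);  cumulative: 0.5, 0.907, 1


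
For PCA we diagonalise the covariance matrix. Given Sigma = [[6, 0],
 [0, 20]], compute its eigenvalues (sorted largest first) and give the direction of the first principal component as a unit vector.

Step 1 — characteristic polynomial of 2×2 Sigma:
  det(Sigma - λI) = λ² - trace · λ + det = 0.
  trace = 6 + 20 = 26, det = 6·20 - (0)² = 120.
Step 2 — discriminant:
  Δ = trace² - 4·det = 676 - 480 = 196.
Step 3 — eigenvalues:
  λ = (trace ± √Δ)/2 = (26 ± 14)/2,
  λ_1 = 20,  λ_2 = 6.

Step 4 — unit eigenvector for λ_1: Sigma is diagonal, so its eigenvectors are the coordinate axes. λ_1 = 20 is the diagonal entry on the second coordinate axis, hence
  v_1 = (0, 1) (||v_1|| = 1).

λ_1 = 20,  λ_2 = 6;  v_1 ≈ (0, 1)


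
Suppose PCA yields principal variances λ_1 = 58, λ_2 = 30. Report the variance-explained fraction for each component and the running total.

Step 1 — total variance = trace(Sigma) = Σ λ_i = 58 + 30 = 88.

Step 2 — fraction explained by component i = λ_i / Σ λ:
  PC1: 58/88 = 0.6591
  PC2: 30/88 = 0.3409

Step 3 — cumulative fraction after k components = (λ_1 + ... + λ_k) / Σ λ:
  k = 1: 58/88 = 0.6591
  k = 2: (58 + 30)/88 = 88/88 = 1

Summary (fraction, with percent):

explained: PC1 0.6591 (65.91%), PC2 0.3409 (34.09%);  cumulative: 0.6591, 1


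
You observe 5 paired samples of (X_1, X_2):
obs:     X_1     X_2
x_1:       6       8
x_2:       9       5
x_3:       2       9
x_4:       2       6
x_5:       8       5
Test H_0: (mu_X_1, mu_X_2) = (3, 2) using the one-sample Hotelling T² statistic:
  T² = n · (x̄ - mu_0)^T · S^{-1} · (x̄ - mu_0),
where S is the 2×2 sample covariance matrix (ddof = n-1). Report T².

Step 1 — sample mean vector:
  mean(X_1) = (6 + 9 + 2 + 2 + 8) / 5 = 27/5 = 5.4
  mean(X_2) = (8 + 5 + 9 + 6 + 5) / 5 = 33/5 = 6.6
  x̄ = (5.4, 6.6),  deviation x̄ - mu_0 = (5.4, 6.6) - (3, 2) = (2.4, 4.6).

Step 2 — sample covariance matrix, S[i,j] = (1/(n-1)) · Σ_k (x_{k,i} - mean_i) · (x_{k,j} - mean_j), divisor n-1 = 4:
  S[X_1,X_1] = ((0.6)·(0.6) + (3.6)·(3.6) + (-3.4)·(-3.4) + (-3.4)·(-3.4) + (2.6)·(2.6)) / 4 = 43.2/4 = 10.8
  S[X_1,X_2] = ((0.6)·(1.4) + (3.6)·(-1.6) + (-3.4)·(2.4) + (-3.4)·(-0.6) + (2.6)·(-1.6)) / 4 = -15.2/4 = -3.8
  S[X_2,X_2] = ((1.4)·(1.4) + (-1.6)·(-1.6) + (2.4)·(2.4) + (-0.6)·(-0.6) + (-1.6)·(-1.6)) / 4 = 13.2/4 = 3.3
  S = [[10.8, -3.8],
 [-3.8, 3.3]].

Step 3 — invert S. det(S) = 10.8·3.3 - (-3.8)² = 21.2.
  S^{-1} = (1/det) · [[d, -b], [-b, a]] = [[0.1557, 0.1792],
 [0.1792, 0.5094]].

Step 4 — quadratic form (x̄ - mu_0)^T · S^{-1} · (x̄ - mu_0):
  S^{-1} · (x̄ - mu_0) = (1.1981, 2.7736),
  (x̄ - mu_0)^T · [...] = (2.4)·(1.1981) + (4.6)·(2.7736) = 15.634.

Step 5 — scale by n: T² = 5 · 15.634 = 78.1698.

T² ≈ 78.1698


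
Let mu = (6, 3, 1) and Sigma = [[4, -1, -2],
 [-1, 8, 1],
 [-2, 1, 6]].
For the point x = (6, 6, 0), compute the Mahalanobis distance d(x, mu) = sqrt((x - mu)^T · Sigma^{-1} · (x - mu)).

Step 1 — centre the observation: (x - mu) = (0, 3, -1).

Step 2 — invert Sigma (cofactor / det for 3×3, or solve directly):
  Sigma^{-1} = [[0.3052, 0.026, 0.0974],
 [0.026, 0.1299, -0.013],
 [0.0974, -0.013, 0.2013]].

Step 3 — form the quadratic (x - mu)^T · Sigma^{-1} · (x - mu):
  Sigma^{-1} · (x - mu) = (-0.0195, 0.4026, -0.2403).
  (x - mu)^T · [Sigma^{-1} · (x - mu)] = (0)·(-0.0195) + (3)·(0.4026) + (-1)·(-0.2403) = 1.4481.

Step 4 — take square root: d = √(1.4481) ≈ 1.2034.

d(x, mu) = √(1.4481) ≈ 1.2034


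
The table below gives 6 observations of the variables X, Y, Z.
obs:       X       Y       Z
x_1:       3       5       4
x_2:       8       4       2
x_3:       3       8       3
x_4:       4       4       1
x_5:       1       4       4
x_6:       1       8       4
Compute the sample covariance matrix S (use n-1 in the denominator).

Step 1 — column means:
  mean(X) = (3 + 8 + 3 + 4 + 1 + 1) / 6 = 20/6 = 3.3333
  mean(Y) = (5 + 4 + 8 + 4 + 4 + 8) / 6 = 33/6 = 5.5
  mean(Z) = (4 + 2 + 3 + 1 + 4 + 4) / 6 = 18/6 = 3

Step 2 — sample covariance S[i,j] = (1/(n-1)) · Σ_k (x_{k,i} - mean_i) · (x_{k,j} - mean_j), with n-1 = 5.
  S[X,X] = ((-0.3333)·(-0.3333) + (4.6667)·(4.6667) + (-0.3333)·(-0.3333) + (0.6667)·(0.6667) + (-2.3333)·(-2.3333) + (-2.3333)·(-2.3333)) / 5 = 33.3333/5 = 6.6667
  S[X,Y] = ((-0.3333)·(-0.5) + (4.6667)·(-1.5) + (-0.3333)·(2.5) + (0.6667)·(-1.5) + (-2.3333)·(-1.5) + (-2.3333)·(2.5)) / 5 = -11/5 = -2.2
  S[X,Z] = ((-0.3333)·(1) + (4.6667)·(-1) + (-0.3333)·(0) + (0.6667)·(-2) + (-2.3333)·(1) + (-2.3333)·(1)) / 5 = -11/5 = -2.2
  S[Y,Y] = ((-0.5)·(-0.5) + (-1.5)·(-1.5) + (2.5)·(2.5) + (-1.5)·(-1.5) + (-1.5)·(-1.5) + (2.5)·(2.5)) / 5 = 19.5/5 = 3.9
  S[Y,Z] = ((-0.5)·(1) + (-1.5)·(-1) + (2.5)·(0) + (-1.5)·(-2) + (-1.5)·(1) + (2.5)·(1)) / 5 = 5/5 = 1
  S[Z,Z] = ((1)·(1) + (-1)·(-1) + (0)·(0) + (-2)·(-2) + (1)·(1) + (1)·(1)) / 5 = 8/5 = 1.6

S is symmetric (S[j,i] = S[i,j]). Assembling:

S = [[6.6667, -2.2, -2.2],
 [-2.2, 3.9, 1],
 [-2.2, 1, 1.6]]


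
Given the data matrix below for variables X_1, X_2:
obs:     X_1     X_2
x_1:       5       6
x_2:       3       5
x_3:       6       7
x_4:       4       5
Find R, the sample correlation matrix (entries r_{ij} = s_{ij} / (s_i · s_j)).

Step 1 — column means:
  mean(X_1) = (5 + 3 + 6 + 4) / 4 = 18/4 = 4.5
  mean(X_2) = (6 + 5 + 7 + 5) / 4 = 23/4 = 5.75

Step 2 — sample variances and covariances s[i,j] = (1/(n-1)) · Σ_k (x_{k,i} - mean_i) · (x_{k,j} - mean_j), with n-1 = 3:
  s[X_1,X_1] = ((0.5)·(0.5) + (-1.5)·(-1.5) + (1.5)·(1.5) + (-0.5)·(-0.5)) / 3 = 5/3 = 1.6667
  s[X_1,X_2] = ((0.5)·(0.25) + (-1.5)·(-0.75) + (1.5)·(1.25) + (-0.5)·(-0.75)) / 3 = 3.5/3 = 1.1667
  s[X_2,X_2] = ((0.25)·(0.25) + (-0.75)·(-0.75) + (1.25)·(1.25) + (-0.75)·(-0.75)) / 3 = 2.75/3 = 0.9167
  Sample standard deviations s_i = √(s[i,i]):
  s(X_1) = √(1.6667) = 1.291
  s(X_2) = √(0.9167) = 0.9574

Step 3 — r_{ij} = s_{ij} / (s_i · s_j):
  r[X_1,X_1] = 1 (diagonal).
  r[X_1,X_2] = 1.1667 / (1.291 · 0.9574) = 1.1667 / 1.236 = 0.9439
  r[X_2,X_2] = 1 (diagonal).

R is symmetric with unit diagonal. Assembling:

R = [[1, 0.9439],
 [0.9439, 1]]


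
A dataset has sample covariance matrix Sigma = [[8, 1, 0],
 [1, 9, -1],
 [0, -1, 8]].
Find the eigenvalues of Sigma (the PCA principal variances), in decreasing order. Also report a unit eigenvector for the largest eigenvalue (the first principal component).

Step 1 — characteristic polynomial p(λ) = det(λI - Sigma) = λ³ - tr·λ² + c_1·λ - det, where tr = trace, c_1 = sum of the principal 2×2 minors, det = det(Sigma):
  tr = 8 + 9 + 8 = 25,
  c_1 = (8·9 - (1)²) + (8·8 - (0)²) + (9·8 - (-1)²) = 71 + 64 + 71 = 206,
  det = 8·(9·8 - (-1)²) - (1)·((1)·8 - (-1)·(0)) + (0)·((1)·(-1) - 9·(0)) = 8·(71) - (1)·(8) + (0)·(-1) = 560.
  So p(λ) = λ³ - 25λ² + 206λ - 560.
Step 2 — look for an integer root (rational root theorem: any rational root is an integer divisor of 560). Testing λ = 7:
  p(7) = 343 - 1225 + 1442 - 560 = 0  ✓
  Dividing out (λ - 7): p(λ) = (λ - 7)(λ² - 18λ + 80).
Step 3 — remaining eigenvalues from the quadratic λ² - 18λ + 80 = 0:
  Δ = 18² - 4·80 = 324 - 320 = 4,  λ = (18 ± √4)/2 = (18 ± 2)/2 = 10 or 8.
  Sorted: λ_1 = 10,  λ_2 = 8,  λ_3 = 7  (check: sum = 25 = tr ✓).

Step 4 — unit eigenvector for λ_1 = 10: v spans the null space of (Sigma - λ_1 I), whose rows are
  r_1 = (-2, 1, 0),  r_2 = (1, -1, -1),  r_3 = (0, -1, -2).
  v is orthogonal to every row, so take v ∝ r_1 × r_2 = ((1)·(-1) - (0)·(-1), (0)·(1) - (-2)·(-1), (-2)·(-1) - (1)·(1)) = (-1, -2, 1).
  Rescale (multiply by -1 so the first nonzero entry is positive): u = (1, 2, -1).
  ||u|| = √((1)² + (2)² + (-1)²) = √(6) ≈ 2.4495,  v_1 = u/||u|| ≈ (0.4082, 0.8165, -0.4082) (||v_1|| = 1).

λ_1 = 10,  λ_2 = 8,  λ_3 = 7;  v_1 ≈ (0.4082, 0.8165, -0.4082)


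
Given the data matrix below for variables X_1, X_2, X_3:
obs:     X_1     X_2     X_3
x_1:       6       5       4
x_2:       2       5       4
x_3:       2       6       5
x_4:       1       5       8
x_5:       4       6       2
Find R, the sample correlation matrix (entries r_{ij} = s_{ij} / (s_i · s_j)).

Step 1 — column means:
  mean(X_1) = (6 + 2 + 2 + 1 + 4) / 5 = 15/5 = 3
  mean(X_2) = (5 + 5 + 6 + 5 + 6) / 5 = 27/5 = 5.4
  mean(X_3) = (4 + 4 + 5 + 8 + 2) / 5 = 23/5 = 4.6

Step 2 — sample variances and covariances s[i,j] = (1/(n-1)) · Σ_k (x_{k,i} - mean_i) · (x_{k,j} - mean_j), with n-1 = 4:
  s[X_1,X_1] = ((3)·(3) + (-1)·(-1) + (-1)·(-1) + (-2)·(-2) + (1)·(1)) / 4 = 16/4 = 4
  s[X_1,X_2] = ((3)·(-0.4) + (-1)·(-0.4) + (-1)·(0.6) + (-2)·(-0.4) + (1)·(0.6)) / 4 = 0/4 = 0
  s[X_1,X_3] = ((3)·(-0.6) + (-1)·(-0.6) + (-1)·(0.4) + (-2)·(3.4) + (1)·(-2.6)) / 4 = -11/4 = -2.75
  s[X_2,X_2] = ((-0.4)·(-0.4) + (-0.4)·(-0.4) + (0.6)·(0.6) + (-0.4)·(-0.4) + (0.6)·(0.6)) / 4 = 1.2/4 = 0.3
  s[X_2,X_3] = ((-0.4)·(-0.6) + (-0.4)·(-0.6) + (0.6)·(0.4) + (-0.4)·(3.4) + (0.6)·(-2.6)) / 4 = -2.2/4 = -0.55
  s[X_3,X_3] = ((-0.6)·(-0.6) + (-0.6)·(-0.6) + (0.4)·(0.4) + (3.4)·(3.4) + (-2.6)·(-2.6)) / 4 = 19.2/4 = 4.8
  Sample standard deviations s_i = √(s[i,i]):
  s(X_1) = √(4) = 2
  s(X_2) = √(0.3) = 0.5477
  s(X_3) = √(4.8) = 2.1909

Step 3 — r_{ij} = s_{ij} / (s_i · s_j):
  r[X_1,X_1] = 1 (diagonal).
  r[X_1,X_2] = 0 / (2 · 0.5477) = 0 / 1.0954 = 0
  r[X_1,X_3] = -2.75 / (2 · 2.1909) = -2.75 / 4.3818 = -0.6276
  r[X_2,X_2] = 1 (diagonal).
  r[X_2,X_3] = -0.55 / (0.5477 · 2.1909) = -0.55 / 1.2 = -0.4583
  r[X_3,X_3] = 1 (diagonal).

R is symmetric with unit diagonal. Assembling:

R = [[1, 0, -0.6276],
 [0, 1, -0.4583],
 [-0.6276, -0.4583, 1]]


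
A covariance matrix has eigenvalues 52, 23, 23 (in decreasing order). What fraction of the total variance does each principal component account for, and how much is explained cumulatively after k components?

Step 1 — total variance = trace(Sigma) = Σ λ_i = 52 + 23 + 23 = 98.

Step 2 — fraction explained by component i = λ_i / Σ λ:
  PC1: 52/98 = 0.5306
  PC2: 23/98 = 0.2347
  PC3: 23/98 = 0.2347

Step 3 — cumulative fraction after k components = (λ_1 + ... + λ_k) / Σ λ:
  k = 1: 52/98 = 0.5306
  k = 2: (52 + 23)/98 = 75/98 = 0.7653
  k = 3: (52 + 23 + 23)/98 = 98/98 = 1

Summary (fraction, with percent):

explained: PC1 0.5306 (53.06%), PC2 0.2347 (23.47%), PC3 0.2347 (23.47%);  cumulative: 0.5306, 0.7653, 1


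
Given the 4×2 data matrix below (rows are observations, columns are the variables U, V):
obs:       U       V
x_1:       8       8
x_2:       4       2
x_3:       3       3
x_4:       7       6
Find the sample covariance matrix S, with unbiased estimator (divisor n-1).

Step 1 — column means:
  mean(U) = (8 + 4 + 3 + 7) / 4 = 22/4 = 5.5
  mean(V) = (8 + 2 + 3 + 6) / 4 = 19/4 = 4.75

Step 2 — sample covariance S[i,j] = (1/(n-1)) · Σ_k (x_{k,i} - mean_i) · (x_{k,j} - mean_j), with n-1 = 3.
  S[U,U] = ((2.5)·(2.5) + (-1.5)·(-1.5) + (-2.5)·(-2.5) + (1.5)·(1.5)) / 3 = 17/3 = 5.6667
  S[U,V] = ((2.5)·(3.25) + (-1.5)·(-2.75) + (-2.5)·(-1.75) + (1.5)·(1.25)) / 3 = 18.5/3 = 6.1667
  S[V,V] = ((3.25)·(3.25) + (-2.75)·(-2.75) + (-1.75)·(-1.75) + (1.25)·(1.25)) / 3 = 22.75/3 = 7.5833

S is symmetric (S[j,i] = S[i,j]). Assembling:

S = [[5.6667, 6.1667],
 [6.1667, 7.5833]]


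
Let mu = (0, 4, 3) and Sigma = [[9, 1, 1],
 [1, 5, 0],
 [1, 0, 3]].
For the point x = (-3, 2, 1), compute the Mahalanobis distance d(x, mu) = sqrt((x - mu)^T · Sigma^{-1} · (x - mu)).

Step 1 — centre the observation: (x - mu) = (-3, -2, -2).

Step 2 — invert Sigma (cofactor / det for 3×3, or solve directly):
  Sigma^{-1} = [[0.1181, -0.0236, -0.0394],
 [-0.0236, 0.2047, 0.0079],
 [-0.0394, 0.0079, 0.3465]].

Step 3 — form the quadratic (x - mu)^T · Sigma^{-1} · (x - mu):
  Sigma^{-1} · (x - mu) = (-0.2283, -0.3543, -0.5906).
  (x - mu)^T · [Sigma^{-1} · (x - mu)] = (-3)·(-0.2283) + (-2)·(-0.3543) + (-2)·(-0.5906) = 2.5748.

Step 4 — take square root: d = √(2.5748) ≈ 1.6046.

d(x, mu) = √(2.5748) ≈ 1.6046


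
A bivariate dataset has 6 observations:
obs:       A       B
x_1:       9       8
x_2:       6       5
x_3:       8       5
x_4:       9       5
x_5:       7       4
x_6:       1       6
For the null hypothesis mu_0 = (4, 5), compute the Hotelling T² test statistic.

Step 1 — sample mean vector:
  mean(A) = (9 + 6 + 8 + 9 + 7 + 1) / 6 = 40/6 = 6.6667
  mean(B) = (8 + 5 + 5 + 5 + 4 + 6) / 6 = 33/6 = 5.5
  x̄ = (6.6667, 5.5),  deviation x̄ - mu_0 = (6.6667, 5.5) - (4, 5) = (2.6667, 0.5).

Step 2 — sample covariance matrix, S[i,j] = (1/(n-1)) · Σ_k (x_{k,i} - mean_i) · (x_{k,j} - mean_j), divisor n-1 = 5:
  S[A,A] = ((2.3333)·(2.3333) + (-0.6667)·(-0.6667) + (1.3333)·(1.3333) + (2.3333)·(2.3333) + (0.3333)·(0.3333) + (-5.6667)·(-5.6667)) / 5 = 45.3333/5 = 9.0667
  S[A,B] = ((2.3333)·(2.5) + (-0.6667)·(-0.5) + (1.3333)·(-0.5) + (2.3333)·(-0.5) + (0.3333)·(-1.5) + (-5.6667)·(0.5)) / 5 = 1/5 = 0.2
  S[B,B] = ((2.5)·(2.5) + (-0.5)·(-0.5) + (-0.5)·(-0.5) + (-0.5)·(-0.5) + (-1.5)·(-1.5) + (0.5)·(0.5)) / 5 = 9.5/5 = 1.9
  S = [[9.0667, 0.2],
 [0.2, 1.9]].

Step 3 — invert S. det(S) = 9.0667·1.9 - (0.2)² = 17.1867.
  S^{-1} = (1/det) · [[d, -b], [-b, a]] = [[0.1106, -0.0116],
 [-0.0116, 0.5275]].

Step 4 — quadratic form (x̄ - mu_0)^T · S^{-1} · (x̄ - mu_0):
  S^{-1} · (x̄ - mu_0) = (0.289, 0.2327),
  (x̄ - mu_0)^T · [...] = (2.6667)·(0.289) + (0.5)·(0.2327) = 0.887.

Step 5 — scale by n: T² = 6 · 0.887 = 5.322.

T² ≈ 5.322


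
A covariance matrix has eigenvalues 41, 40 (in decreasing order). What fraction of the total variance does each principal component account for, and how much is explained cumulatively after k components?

Step 1 — total variance = trace(Sigma) = Σ λ_i = 41 + 40 = 81.

Step 2 — fraction explained by component i = λ_i / Σ λ:
  PC1: 41/81 = 0.5062
  PC2: 40/81 = 0.4938

Step 3 — cumulative fraction after k components = (λ_1 + ... + λ_k) / Σ λ:
  k = 1: 41/81 = 0.5062
  k = 2: (41 + 40)/81 = 81/81 = 1

Summary (fraction, with percent):

explained: PC1 0.5062 (50.62%), PC2 0.4938 (49.38%);  cumulative: 0.5062, 1


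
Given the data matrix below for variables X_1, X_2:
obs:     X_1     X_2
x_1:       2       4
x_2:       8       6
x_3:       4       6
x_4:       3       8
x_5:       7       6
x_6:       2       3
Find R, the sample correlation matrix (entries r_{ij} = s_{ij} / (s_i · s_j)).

Step 1 — column means:
  mean(X_1) = (2 + 8 + 4 + 3 + 7 + 2) / 6 = 26/6 = 4.3333
  mean(X_2) = (4 + 6 + 6 + 8 + 6 + 3) / 6 = 33/6 = 5.5

Step 2 — sample variances and covariances s[i,j] = (1/(n-1)) · Σ_k (x_{k,i} - mean_i) · (x_{k,j} - mean_j), with n-1 = 5:
  s[X_1,X_1] = ((-2.3333)·(-2.3333) + (3.6667)·(3.6667) + (-0.3333)·(-0.3333) + (-1.3333)·(-1.3333) + (2.6667)·(2.6667) + (-2.3333)·(-2.3333)) / 5 = 33.3333/5 = 6.6667
  s[X_1,X_2] = ((-2.3333)·(-1.5) + (3.6667)·(0.5) + (-0.3333)·(0.5) + (-1.3333)·(2.5) + (2.6667)·(0.5) + (-2.3333)·(-2.5)) / 5 = 9/5 = 1.8
  s[X_2,X_2] = ((-1.5)·(-1.5) + (0.5)·(0.5) + (0.5)·(0.5) + (2.5)·(2.5) + (0.5)·(0.5) + (-2.5)·(-2.5)) / 5 = 15.5/5 = 3.1
  Sample standard deviations s_i = √(s[i,i]):
  s(X_1) = √(6.6667) = 2.582
  s(X_2) = √(3.1) = 1.7607

Step 3 — r_{ij} = s_{ij} / (s_i · s_j):
  r[X_1,X_1] = 1 (diagonal).
  r[X_1,X_2] = 1.8 / (2.582 · 1.7607) = 1.8 / 4.5461 = 0.3959
  r[X_2,X_2] = 1 (diagonal).

R is symmetric with unit diagonal. Assembling:

R = [[1, 0.3959],
 [0.3959, 1]]


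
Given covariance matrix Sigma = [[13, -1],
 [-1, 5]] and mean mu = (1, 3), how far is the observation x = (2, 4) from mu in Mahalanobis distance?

Step 1 — centre the observation: (x - mu) = (1, 1).

Step 2 — invert Sigma. det(Sigma) = 13·5 - (-1)² = 64.
  Sigma^{-1} = (1/det) · [[d, -b], [-b, a]] = [[0.0781, 0.0156],
 [0.0156, 0.2031]].

Step 3 — form the quadratic (x - mu)^T · Sigma^{-1} · (x - mu):
  Sigma^{-1} · (x - mu) = (0.0938, 0.2188).
  (x - mu)^T · [Sigma^{-1} · (x - mu)] = (1)·(0.0938) + (1)·(0.2188) = 0.3125.

Step 4 — take square root: d = √(0.3125) ≈ 0.559.

d(x, mu) = √(0.3125) ≈ 0.559


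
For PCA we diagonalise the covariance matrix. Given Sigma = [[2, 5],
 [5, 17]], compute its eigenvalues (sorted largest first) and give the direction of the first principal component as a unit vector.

Step 1 — characteristic polynomial of 2×2 Sigma:
  det(Sigma - λI) = λ² - trace · λ + det = 0.
  trace = 2 + 17 = 19, det = 2·17 - (5)² = 9.
Step 2 — discriminant:
  Δ = trace² - 4·det = 361 - 36 = 325.
Step 3 — eigenvalues:
  λ = (trace ± √Δ)/2 = (19 ± 18.0278)/2,
  λ_1 = 18.5139,  λ_2 = 0.4861.

Step 4 — unit eigenvector for λ_1: solve (Sigma - λ_1 I)v = 0. First row:
  (2 - 18.5139)·v_x + (5)·v_y = 0, i.e. (-16.5139)·v_x + (5)·v_y = 0,
  so v ∝ (b, λ_1 - a) = (5, 16.5139) = u.
  ||u|| = √((5)² + (16.5139)²) = √(297.7082) ≈ 17.2542,
  v_1 = u/||u|| ≈ (0.2898, 0.9571) (||v_1|| = 1).

λ_1 = 18.5139,  λ_2 = 0.4861;  v_1 ≈ (0.2898, 0.9571)


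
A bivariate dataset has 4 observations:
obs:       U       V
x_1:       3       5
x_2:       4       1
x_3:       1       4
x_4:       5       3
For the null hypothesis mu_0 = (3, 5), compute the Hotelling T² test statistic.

Step 1 — sample mean vector:
  mean(U) = (3 + 4 + 1 + 5) / 4 = 13/4 = 3.25
  mean(V) = (5 + 1 + 4 + 3) / 4 = 13/4 = 3.25
  x̄ = (3.25, 3.25),  deviation x̄ - mu_0 = (3.25, 3.25) - (3, 5) = (0.25, -1.75).

Step 2 — sample covariance matrix, S[i,j] = (1/(n-1)) · Σ_k (x_{k,i} - mean_i) · (x_{k,j} - mean_j), divisor n-1 = 3:
  S[U,U] = ((-0.25)·(-0.25) + (0.75)·(0.75) + (-2.25)·(-2.25) + (1.75)·(1.75)) / 3 = 8.75/3 = 2.9167
  S[U,V] = ((-0.25)·(1.75) + (0.75)·(-2.25) + (-2.25)·(0.75) + (1.75)·(-0.25)) / 3 = -4.25/3 = -1.4167
  S[V,V] = ((1.75)·(1.75) + (-2.25)·(-2.25) + (0.75)·(0.75) + (-0.25)·(-0.25)) / 3 = 8.75/3 = 2.9167
  S = [[2.9167, -1.4167],
 [-1.4167, 2.9167]].

Step 3 — invert S. det(S) = 2.9167·2.9167 - (-1.4167)² = 6.5.
  S^{-1} = (1/det) · [[d, -b], [-b, a]] = [[0.4487, 0.2179],
 [0.2179, 0.4487]].

Step 4 — quadratic form (x̄ - mu_0)^T · S^{-1} · (x̄ - mu_0):
  S^{-1} · (x̄ - mu_0) = (-0.2692, -0.7308),
  (x̄ - mu_0)^T · [...] = (0.25)·(-0.2692) + (-1.75)·(-0.7308) = 1.2115.

Step 5 — scale by n: T² = 4 · 1.2115 = 4.8462.

T² ≈ 4.8462


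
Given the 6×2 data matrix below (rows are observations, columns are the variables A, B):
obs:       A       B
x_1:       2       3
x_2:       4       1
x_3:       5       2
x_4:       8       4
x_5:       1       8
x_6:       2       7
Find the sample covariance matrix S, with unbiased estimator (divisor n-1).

Step 1 — column means:
  mean(A) = (2 + 4 + 5 + 8 + 1 + 2) / 6 = 22/6 = 3.6667
  mean(B) = (3 + 1 + 2 + 4 + 8 + 7) / 6 = 25/6 = 4.1667

Step 2 — sample covariance S[i,j] = (1/(n-1)) · Σ_k (x_{k,i} - mean_i) · (x_{k,j} - mean_j), with n-1 = 5.
  S[A,A] = ((-1.6667)·(-1.6667) + (0.3333)·(0.3333) + (1.3333)·(1.3333) + (4.3333)·(4.3333) + (-2.6667)·(-2.6667) + (-1.6667)·(-1.6667)) / 5 = 33.3333/5 = 6.6667
  S[A,B] = ((-1.6667)·(-1.1667) + (0.3333)·(-3.1667) + (1.3333)·(-2.1667) + (4.3333)·(-0.1667) + (-2.6667)·(3.8333) + (-1.6667)·(2.8333)) / 5 = -17.6667/5 = -3.5333
  S[B,B] = ((-1.1667)·(-1.1667) + (-3.1667)·(-3.1667) + (-2.1667)·(-2.1667) + (-0.1667)·(-0.1667) + (3.8333)·(3.8333) + (2.8333)·(2.8333)) / 5 = 38.8333/5 = 7.7667

S is symmetric (S[j,i] = S[i,j]). Assembling:

S = [[6.6667, -3.5333],
 [-3.5333, 7.7667]]


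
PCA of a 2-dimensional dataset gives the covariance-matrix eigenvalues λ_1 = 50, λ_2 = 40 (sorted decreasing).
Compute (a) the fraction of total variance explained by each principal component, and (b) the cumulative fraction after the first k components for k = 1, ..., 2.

Step 1 — total variance = trace(Sigma) = Σ λ_i = 50 + 40 = 90.

Step 2 — fraction explained by component i = λ_i / Σ λ:
  PC1: 50/90 = 0.5556
  PC2: 40/90 = 0.4444

Step 3 — cumulative fraction after k components = (λ_1 + ... + λ_k) / Σ λ:
  k = 1: 50/90 = 0.5556
  k = 2: (50 + 40)/90 = 90/90 = 1

Summary (fraction, with percent):

explained: PC1 0.5556 (55.56%), PC2 0.4444 (44.44%);  cumulative: 0.5556, 1


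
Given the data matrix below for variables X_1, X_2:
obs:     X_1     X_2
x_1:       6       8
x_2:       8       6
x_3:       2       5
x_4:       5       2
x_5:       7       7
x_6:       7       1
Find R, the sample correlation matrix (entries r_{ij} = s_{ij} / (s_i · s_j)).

Step 1 — column means:
  mean(X_1) = (6 + 8 + 2 + 5 + 7 + 7) / 6 = 35/6 = 5.8333
  mean(X_2) = (8 + 6 + 5 + 2 + 7 + 1) / 6 = 29/6 = 4.8333

Step 2 — sample variances and covariances s[i,j] = (1/(n-1)) · Σ_k (x_{k,i} - mean_i) · (x_{k,j} - mean_j), with n-1 = 5:
  s[X_1,X_1] = ((0.1667)·(0.1667) + (2.1667)·(2.1667) + (-3.8333)·(-3.8333) + (-0.8333)·(-0.8333) + (1.1667)·(1.1667) + (1.1667)·(1.1667)) / 5 = 22.8333/5 = 4.5667
  s[X_1,X_2] = ((0.1667)·(3.1667) + (2.1667)·(1.1667) + (-3.8333)·(0.1667) + (-0.8333)·(-2.8333) + (1.1667)·(2.1667) + (1.1667)·(-3.8333)) / 5 = 2.8333/5 = 0.5667
  s[X_2,X_2] = ((3.1667)·(3.1667) + (1.1667)·(1.1667) + (0.1667)·(0.1667) + (-2.8333)·(-2.8333) + (2.1667)·(2.1667) + (-3.8333)·(-3.8333)) / 5 = 38.8333/5 = 7.7667
  Sample standard deviations s_i = √(s[i,i]):
  s(X_1) = √(4.5667) = 2.137
  s(X_2) = √(7.7667) = 2.7869

Step 3 — r_{ij} = s_{ij} / (s_i · s_j):
  r[X_1,X_1] = 1 (diagonal).
  r[X_1,X_2] = 0.5667 / (2.137 · 2.7869) = 0.5667 / 5.9555 = 0.0952
  r[X_2,X_2] = 1 (diagonal).

R is symmetric with unit diagonal. Assembling:

R = [[1, 0.0952],
 [0.0952, 1]]


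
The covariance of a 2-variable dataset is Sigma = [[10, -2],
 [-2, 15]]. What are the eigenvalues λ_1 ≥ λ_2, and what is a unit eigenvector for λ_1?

Step 1 — characteristic polynomial of 2×2 Sigma:
  det(Sigma - λI) = λ² - trace · λ + det = 0.
  trace = 10 + 15 = 25, det = 10·15 - (-2)² = 146.
Step 2 — discriminant:
  Δ = trace² - 4·det = 625 - 584 = 41.
Step 3 — eigenvalues:
  λ = (trace ± √Δ)/2 = (25 ± 6.4031)/2,
  λ_1 = 15.7016,  λ_2 = 9.2984.

Step 4 — unit eigenvector for λ_1: solve (Sigma - λ_1 I)v = 0. First row:
  (10 - 15.7016)·v_x + (-2)·v_y = 0, i.e. (-5.7016)·v_x + (-2)·v_y = 0,
  so v ∝ (b, λ_1 - a) = (-2, 5.7016); multiply by -1 so the first entry is positive: u = (2, -5.7016).
  ||u|| = √((2)² + (-5.7016)²) = √(36.5078) ≈ 6.0422,
  v_1 = u/||u|| ≈ (0.331, -0.9436) (||v_1|| = 1).

λ_1 = 15.7016,  λ_2 = 9.2984;  v_1 ≈ (0.331, -0.9436)


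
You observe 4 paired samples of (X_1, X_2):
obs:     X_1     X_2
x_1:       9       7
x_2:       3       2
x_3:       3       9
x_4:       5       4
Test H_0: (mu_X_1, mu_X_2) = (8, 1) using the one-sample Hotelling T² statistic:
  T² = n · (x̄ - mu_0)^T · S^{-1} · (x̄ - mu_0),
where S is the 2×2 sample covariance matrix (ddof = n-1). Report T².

Step 1 — sample mean vector:
  mean(X_1) = (9 + 3 + 3 + 5) / 4 = 20/4 = 5
  mean(X_2) = (7 + 2 + 9 + 4) / 4 = 22/4 = 5.5
  x̄ = (5, 5.5),  deviation x̄ - mu_0 = (5, 5.5) - (8, 1) = (-3, 4.5).

Step 2 — sample covariance matrix, S[i,j] = (1/(n-1)) · Σ_k (x_{k,i} - mean_i) · (x_{k,j} - mean_j), divisor n-1 = 3:
  S[X_1,X_1] = ((4)·(4) + (-2)·(-2) + (-2)·(-2) + (0)·(0)) / 3 = 24/3 = 8
  S[X_1,X_2] = ((4)·(1.5) + (-2)·(-3.5) + (-2)·(3.5) + (0)·(-1.5)) / 3 = 6/3 = 2
  S[X_2,X_2] = ((1.5)·(1.5) + (-3.5)·(-3.5) + (3.5)·(3.5) + (-1.5)·(-1.5)) / 3 = 29/3 = 9.6667
  S = [[8, 2],
 [2, 9.6667]].

Step 3 — invert S. det(S) = 8·9.6667 - (2)² = 73.3333.
  S^{-1} = (1/det) · [[d, -b], [-b, a]] = [[0.1318, -0.0273],
 [-0.0273, 0.1091]].

Step 4 — quadratic form (x̄ - mu_0)^T · S^{-1} · (x̄ - mu_0):
  S^{-1} · (x̄ - mu_0) = (-0.5182, 0.5727),
  (x̄ - mu_0)^T · [...] = (-3)·(-0.5182) + (4.5)·(0.5727) = 4.1318.

Step 5 — scale by n: T² = 4 · 4.1318 = 16.5273.

T² ≈ 16.5273


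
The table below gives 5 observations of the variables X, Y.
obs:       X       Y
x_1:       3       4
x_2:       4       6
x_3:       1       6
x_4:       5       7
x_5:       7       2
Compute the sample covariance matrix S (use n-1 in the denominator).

Step 1 — column means:
  mean(X) = (3 + 4 + 1 + 5 + 7) / 5 = 20/5 = 4
  mean(Y) = (4 + 6 + 6 + 7 + 2) / 5 = 25/5 = 5

Step 2 — sample covariance S[i,j] = (1/(n-1)) · Σ_k (x_{k,i} - mean_i) · (x_{k,j} - mean_j), with n-1 = 4.
  S[X,X] = ((-1)·(-1) + (0)·(0) + (-3)·(-3) + (1)·(1) + (3)·(3)) / 4 = 20/4 = 5
  S[X,Y] = ((-1)·(-1) + (0)·(1) + (-3)·(1) + (1)·(2) + (3)·(-3)) / 4 = -9/4 = -2.25
  S[Y,Y] = ((-1)·(-1) + (1)·(1) + (1)·(1) + (2)·(2) + (-3)·(-3)) / 4 = 16/4 = 4

S is symmetric (S[j,i] = S[i,j]). Assembling:

S = [[5, -2.25],
 [-2.25, 4]]


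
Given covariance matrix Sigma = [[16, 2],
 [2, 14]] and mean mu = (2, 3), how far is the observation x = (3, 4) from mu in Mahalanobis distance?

Step 1 — centre the observation: (x - mu) = (1, 1).

Step 2 — invert Sigma. det(Sigma) = 16·14 - (2)² = 220.
  Sigma^{-1} = (1/det) · [[d, -b], [-b, a]] = [[0.0636, -0.0091],
 [-0.0091, 0.0727]].

Step 3 — form the quadratic (x - mu)^T · Sigma^{-1} · (x - mu):
  Sigma^{-1} · (x - mu) = (0.0545, 0.0636).
  (x - mu)^T · [Sigma^{-1} · (x - mu)] = (1)·(0.0545) + (1)·(0.0636) = 0.1182.

Step 4 — take square root: d = √(0.1182) ≈ 0.3438.

d(x, mu) = √(0.1182) ≈ 0.3438


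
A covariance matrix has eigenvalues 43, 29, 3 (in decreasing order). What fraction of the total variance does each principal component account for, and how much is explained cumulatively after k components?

Step 1 — total variance = trace(Sigma) = Σ λ_i = 43 + 29 + 3 = 75.

Step 2 — fraction explained by component i = λ_i / Σ λ:
  PC1: 43/75 = 0.5733
  PC2: 29/75 = 0.3867
  PC3: 3/75 = 0.04

Step 3 — cumulative fraction after k components = (λ_1 + ... + λ_k) / Σ λ:
  k = 1: 43/75 = 0.5733
  k = 2: (43 + 29)/75 = 72/75 = 0.96
  k = 3: (43 + 29 + 3)/75 = 75/75 = 1

Summary (fraction, with percent):

explained: PC1 0.5733 (57.33%), PC2 0.3867 (38.67%), PC3 0.04 (4%);  cumulative: 0.5733, 0.96, 1


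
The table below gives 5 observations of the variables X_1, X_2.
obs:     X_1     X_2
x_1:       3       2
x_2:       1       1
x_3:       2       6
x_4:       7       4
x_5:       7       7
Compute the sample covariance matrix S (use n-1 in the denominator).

Step 1 — column means:
  mean(X_1) = (3 + 1 + 2 + 7 + 7) / 5 = 20/5 = 4
  mean(X_2) = (2 + 1 + 6 + 4 + 7) / 5 = 20/5 = 4

Step 2 — sample covariance S[i,j] = (1/(n-1)) · Σ_k (x_{k,i} - mean_i) · (x_{k,j} - mean_j), with n-1 = 4.
  S[X_1,X_1] = ((-1)·(-1) + (-3)·(-3) + (-2)·(-2) + (3)·(3) + (3)·(3)) / 4 = 32/4 = 8
  S[X_1,X_2] = ((-1)·(-2) + (-3)·(-3) + (-2)·(2) + (3)·(0) + (3)·(3)) / 4 = 16/4 = 4
  S[X_2,X_2] = ((-2)·(-2) + (-3)·(-3) + (2)·(2) + (0)·(0) + (3)·(3)) / 4 = 26/4 = 6.5

S is symmetric (S[j,i] = S[i,j]). Assembling:

S = [[8, 4],
 [4, 6.5]]


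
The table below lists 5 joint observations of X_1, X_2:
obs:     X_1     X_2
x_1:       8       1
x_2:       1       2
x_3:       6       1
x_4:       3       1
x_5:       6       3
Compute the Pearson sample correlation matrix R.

Step 1 — column means:
  mean(X_1) = (8 + 1 + 6 + 3 + 6) / 5 = 24/5 = 4.8
  mean(X_2) = (1 + 2 + 1 + 1 + 3) / 5 = 8/5 = 1.6

Step 2 — sample variances and covariances s[i,j] = (1/(n-1)) · Σ_k (x_{k,i} - mean_i) · (x_{k,j} - mean_j), with n-1 = 4:
  s[X_1,X_1] = ((3.2)·(3.2) + (-3.8)·(-3.8) + (1.2)·(1.2) + (-1.8)·(-1.8) + (1.2)·(1.2)) / 4 = 30.8/4 = 7.7
  s[X_1,X_2] = ((3.2)·(-0.6) + (-3.8)·(0.4) + (1.2)·(-0.6) + (-1.8)·(-0.6) + (1.2)·(1.4)) / 4 = -1.4/4 = -0.35
  s[X_2,X_2] = ((-0.6)·(-0.6) + (0.4)·(0.4) + (-0.6)·(-0.6) + (-0.6)·(-0.6) + (1.4)·(1.4)) / 4 = 3.2/4 = 0.8
  Sample standard deviations s_i = √(s[i,i]):
  s(X_1) = √(7.7) = 2.7749
  s(X_2) = √(0.8) = 0.8944

Step 3 — r_{ij} = s_{ij} / (s_i · s_j):
  r[X_1,X_1] = 1 (diagonal).
  r[X_1,X_2] = -0.35 / (2.7749 · 0.8944) = -0.35 / 2.4819 = -0.141
  r[X_2,X_2] = 1 (diagonal).

R is symmetric with unit diagonal. Assembling:

R = [[1, -0.141],
 [-0.141, 1]]


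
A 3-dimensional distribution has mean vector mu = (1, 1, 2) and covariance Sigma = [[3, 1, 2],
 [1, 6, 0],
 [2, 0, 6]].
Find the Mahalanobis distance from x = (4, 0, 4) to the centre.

Step 1 — centre the observation: (x - mu) = (3, -1, 2).

Step 2 — invert Sigma (cofactor / det for 3×3, or solve directly):
  Sigma^{-1} = [[0.4615, -0.0769, -0.1538],
 [-0.0769, 0.1795, 0.0256],
 [-0.1538, 0.0256, 0.2179]].

Step 3 — form the quadratic (x - mu)^T · Sigma^{-1} · (x - mu):
  Sigma^{-1} · (x - mu) = (1.1538, -0.359, -0.0513).
  (x - mu)^T · [Sigma^{-1} · (x - mu)] = (3)·(1.1538) + (-1)·(-0.359) + (2)·(-0.0513) = 3.7179.

Step 4 — take square root: d = √(3.7179) ≈ 1.9282.

d(x, mu) = √(3.7179) ≈ 1.9282


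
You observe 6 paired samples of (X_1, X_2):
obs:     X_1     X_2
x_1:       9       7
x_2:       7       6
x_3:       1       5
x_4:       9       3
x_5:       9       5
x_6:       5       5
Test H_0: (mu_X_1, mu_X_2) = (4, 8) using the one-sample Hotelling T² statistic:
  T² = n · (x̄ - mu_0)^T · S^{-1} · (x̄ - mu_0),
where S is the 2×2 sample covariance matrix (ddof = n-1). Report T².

Step 1 — sample mean vector:
  mean(X_1) = (9 + 7 + 1 + 9 + 9 + 5) / 6 = 40/6 = 6.6667
  mean(X_2) = (7 + 6 + 5 + 3 + 5 + 5) / 6 = 31/6 = 5.1667
  x̄ = (6.6667, 5.1667),  deviation x̄ - mu_0 = (6.6667, 5.1667) - (4, 8) = (2.6667, -2.8333).

Step 2 — sample covariance matrix, S[i,j] = (1/(n-1)) · Σ_k (x_{k,i} - mean_i) · (x_{k,j} - mean_j), divisor n-1 = 5:
  S[X_1,X_1] = ((2.3333)·(2.3333) + (0.3333)·(0.3333) + (-5.6667)·(-5.6667) + (2.3333)·(2.3333) + (2.3333)·(2.3333) + (-1.6667)·(-1.6667)) / 5 = 51.3333/5 = 10.2667
  S[X_1,X_2] = ((2.3333)·(1.8333) + (0.3333)·(0.8333) + (-5.6667)·(-0.1667) + (2.3333)·(-2.1667) + (2.3333)·(-0.1667) + (-1.6667)·(-0.1667)) / 5 = 0.3333/5 = 0.0667
  S[X_2,X_2] = ((1.8333)·(1.8333) + (0.8333)·(0.8333) + (-0.1667)·(-0.1667) + (-2.1667)·(-2.1667) + (-0.1667)·(-0.1667) + (-0.1667)·(-0.1667)) / 5 = 8.8333/5 = 1.7667
  S = [[10.2667, 0.0667],
 [0.0667, 1.7667]].

Step 3 — invert S. det(S) = 10.2667·1.7667 - (0.0667)² = 18.1333.
  S^{-1} = (1/det) · [[d, -b], [-b, a]] = [[0.0974, -0.0037],
 [-0.0037, 0.5662]].

Step 4 — quadratic form (x̄ - mu_0)^T · S^{-1} · (x̄ - mu_0):
  S^{-1} · (x̄ - mu_0) = (0.2702, -1.614),
  (x̄ - mu_0)^T · [...] = (2.6667)·(0.2702) + (-2.8333)·(-1.614) = 5.2935.

Step 5 — scale by n: T² = 6 · 5.2935 = 31.761.

T² ≈ 31.761


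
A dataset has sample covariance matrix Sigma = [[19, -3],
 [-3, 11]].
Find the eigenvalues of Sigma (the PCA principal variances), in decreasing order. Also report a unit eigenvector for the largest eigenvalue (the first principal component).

Step 1 — characteristic polynomial of 2×2 Sigma:
  det(Sigma - λI) = λ² - trace · λ + det = 0.
  trace = 19 + 11 = 30, det = 19·11 - (-3)² = 200.
Step 2 — discriminant:
  Δ = trace² - 4·det = 900 - 800 = 100.
Step 3 — eigenvalues:
  λ = (trace ± √Δ)/2 = (30 ± 10)/2,
  λ_1 = 20,  λ_2 = 10.

Step 4 — unit eigenvector for λ_1: solve (Sigma - λ_1 I)v = 0. First row:
  (19 - 20)·v_x + (-3)·v_y = 0, i.e. (-1)·v_x + (-3)·v_y = 0,
  so v ∝ (b, λ_1 - a) = (-3, 1); multiply by -1 so the first entry is positive: u = (3, -1).
  ||u|| = √((3)² + (-1)²) = √(10) ≈ 3.1623,
  v_1 = u/||u|| ≈ (0.9487, -0.3162) (||v_1|| = 1).

λ_1 = 20,  λ_2 = 10;  v_1 ≈ (0.9487, -0.3162)


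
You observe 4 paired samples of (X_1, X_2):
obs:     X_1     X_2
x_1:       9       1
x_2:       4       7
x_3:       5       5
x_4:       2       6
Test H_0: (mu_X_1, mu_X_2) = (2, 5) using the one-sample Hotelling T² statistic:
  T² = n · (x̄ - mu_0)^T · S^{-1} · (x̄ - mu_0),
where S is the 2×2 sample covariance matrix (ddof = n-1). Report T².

Step 1 — sample mean vector:
  mean(X_1) = (9 + 4 + 5 + 2) / 4 = 20/4 = 5
  mean(X_2) = (1 + 7 + 5 + 6) / 4 = 19/4 = 4.75
  x̄ = (5, 4.75),  deviation x̄ - mu_0 = (5, 4.75) - (2, 5) = (3, -0.25).

Step 2 — sample covariance matrix, S[i,j] = (1/(n-1)) · Σ_k (x_{k,i} - mean_i) · (x_{k,j} - mean_j), divisor n-1 = 3:
  S[X_1,X_1] = ((4)·(4) + (-1)·(-1) + (0)·(0) + (-3)·(-3)) / 3 = 26/3 = 8.6667
  S[X_1,X_2] = ((4)·(-3.75) + (-1)·(2.25) + (0)·(0.25) + (-3)·(1.25)) / 3 = -21/3 = -7
  S[X_2,X_2] = ((-3.75)·(-3.75) + (2.25)·(2.25) + (0.25)·(0.25) + (1.25)·(1.25)) / 3 = 20.75/3 = 6.9167
  S = [[8.6667, -7],
 [-7, 6.9167]].

Step 3 — invert S. det(S) = 8.6667·6.9167 - (-7)² = 10.9444.
  S^{-1} = (1/det) · [[d, -b], [-b, a]] = [[0.632, 0.6396],
 [0.6396, 0.7919]].

Step 4 — quadratic form (x̄ - mu_0)^T · S^{-1} · (x̄ - mu_0):
  S^{-1} · (x̄ - mu_0) = (1.736, 1.7208),
  (x̄ - mu_0)^T · [...] = (3)·(1.736) + (-0.25)·(1.7208) = 4.7779.

Step 5 — scale by n: T² = 4 · 4.7779 = 19.1117.

T² ≈ 19.1117
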